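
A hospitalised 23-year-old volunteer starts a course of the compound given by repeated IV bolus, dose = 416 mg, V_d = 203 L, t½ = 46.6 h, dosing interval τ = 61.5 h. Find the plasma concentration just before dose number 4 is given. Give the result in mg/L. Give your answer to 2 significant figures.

1.3 mg/L

C₀ per dose = Dose / Vd = 416 / 203 = 2.049 mg/L
k = ln2 / t½ = 0.693147 / 46.6 = 0.01487 h⁻¹
Fraction remaining after one interval: r = e^(−kτ) = e^(−0.01487 × 61.5) = 0.4007
Before dose 4, 3 doses have been given (aged 1τ, 2τ, 3τ).
C_trough = C₀ × (r + r² + … + r^3) = C₀ × r(1−r^3)/(1−r)
        = 2.049 × 0.4007 × (1 − 0.06434) / (1 − 0.4007) = 1.282 mg/L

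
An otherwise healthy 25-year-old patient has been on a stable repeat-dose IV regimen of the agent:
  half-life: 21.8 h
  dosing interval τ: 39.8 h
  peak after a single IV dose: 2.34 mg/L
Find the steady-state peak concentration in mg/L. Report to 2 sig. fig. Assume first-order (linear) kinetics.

3.3 mg/L

k = ln2 / t½ = 0.693147 / 21.8 = 0.03180 h⁻¹
e^(−kτ) = e^(−0.03180 × 39.8) = 0.2821
Accumulation ratio R = 1 / (1 − e^(−kτ)) = 1 / (1 − 0.2821) = 1.393
Steady-state peak = C₀ × R = 2.34 × 1.393 = 3.260 mg/L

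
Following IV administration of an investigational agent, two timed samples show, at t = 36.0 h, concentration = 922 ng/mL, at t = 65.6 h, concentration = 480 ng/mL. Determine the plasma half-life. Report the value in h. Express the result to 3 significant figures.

k = ln(C₁/C₂) / (t₂ − t₁) = ln(922/480) / (65.6 − 36.0)
  = 0.6528 / 29.60 = 0.02205 h⁻¹
t½ = ln2 / k = 0.693147 / 0.02205 = 31.44 h

31.4 h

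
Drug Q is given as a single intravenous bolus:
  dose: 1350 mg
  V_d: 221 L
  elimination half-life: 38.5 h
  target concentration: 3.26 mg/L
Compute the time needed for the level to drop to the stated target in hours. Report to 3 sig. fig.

34.9 h

C₀ = Dose / Vd = 1350 / 221 = 6.109 mg/L
k = ln2 / t½ = 0.693147 / 38.5 = 0.01800 h⁻¹
t = ln(C₀ / C) / k = ln(6.109 / 3.26) / 0.01800
  = ln(1.874) / 0.01800 = 0.6281 / 0.01800 = 34.89 h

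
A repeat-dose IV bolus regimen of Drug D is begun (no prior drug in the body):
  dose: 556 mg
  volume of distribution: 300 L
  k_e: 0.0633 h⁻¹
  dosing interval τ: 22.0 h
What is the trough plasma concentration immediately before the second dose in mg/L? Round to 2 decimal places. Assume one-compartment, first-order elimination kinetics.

0.46 mg/L

C₀ per dose = Dose / Vd = 556 / 300 = 1.853 mg/L
Fraction remaining after one interval: r = e^(−kτ) = e^(−0.06330 × 22.0) = 0.2484
Before dose 2, 1 dose has been given (aged 1τ).
C_trough = C₀ × r = 1.853 × 0.2484 = 0.4603 mg/L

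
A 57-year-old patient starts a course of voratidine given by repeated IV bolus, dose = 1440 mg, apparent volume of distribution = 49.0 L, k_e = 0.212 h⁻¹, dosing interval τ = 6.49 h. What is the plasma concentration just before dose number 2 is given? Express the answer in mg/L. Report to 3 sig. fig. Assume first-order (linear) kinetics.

C₀ per dose = Dose / Vd = 1440 / 49.0 = 29.39 mg/L
Fraction remaining after one interval: r = e^(−kτ) = e^(−0.2120 × 6.49) = 0.2526
Before dose 2, 1 dose has been given (aged 1τ).
C_trough = C₀ × r = 29.39 × 0.2526 = 7.424 mg/L

7.42 mg/L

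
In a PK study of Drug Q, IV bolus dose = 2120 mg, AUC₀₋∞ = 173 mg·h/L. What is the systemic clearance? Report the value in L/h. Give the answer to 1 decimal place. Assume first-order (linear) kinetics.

CL = Dose / AUC = 2120 / 173 = 12.25 L/h

12.3 L/h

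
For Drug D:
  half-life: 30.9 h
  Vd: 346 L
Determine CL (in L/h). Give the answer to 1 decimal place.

7.8 L/h

k = ln2 / t½ = 0.693147 / 30.9 = 0.02243 h⁻¹
CL = k × Vd = 0.02243 × 346 = 7.761 L/h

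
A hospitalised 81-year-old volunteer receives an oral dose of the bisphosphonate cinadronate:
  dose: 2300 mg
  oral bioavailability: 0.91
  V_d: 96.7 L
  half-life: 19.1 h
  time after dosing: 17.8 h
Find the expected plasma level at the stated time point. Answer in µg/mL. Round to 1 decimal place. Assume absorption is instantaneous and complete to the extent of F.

11.3 µg/mL

Amount reaching circulation = F × Dose = 0.91 × 2300 = 2093 mg
C₀ = F·Dose / Vd = 2093 / 96.7 = 21.64 mg/L
k = ln2 / t½ = 0.693147 / 19.1 = 0.03629 h⁻¹
C = C₀ · e^(−k·t) = 21.64 × e^(−0.03629 × 17.8)
  = 21.64 × 0.5242 = 11.34 mg/L
(11.34 mg/L = 11.34 µg/mL)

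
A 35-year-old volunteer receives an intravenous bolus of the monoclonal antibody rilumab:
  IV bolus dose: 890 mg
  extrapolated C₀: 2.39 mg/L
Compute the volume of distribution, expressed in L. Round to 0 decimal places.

372 L

Vd = Dose / C₀ = 890.0 / 2.39 = 372.4 L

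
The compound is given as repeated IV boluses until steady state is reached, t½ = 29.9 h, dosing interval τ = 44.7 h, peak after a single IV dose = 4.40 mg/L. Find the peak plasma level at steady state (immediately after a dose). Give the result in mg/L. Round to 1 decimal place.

6.8 mg/L

k = ln2 / t½ = 0.693147 / 29.9 = 0.02318 h⁻¹
e^(−kτ) = e^(−0.02318 × 44.7) = 0.3548
Accumulation ratio R = 1 / (1 − e^(−kτ)) = 1 / (1 − 0.3548) = 1.550
Steady-state peak = C₀ × R = 4.40 × 1.550 = 6.820 mg/L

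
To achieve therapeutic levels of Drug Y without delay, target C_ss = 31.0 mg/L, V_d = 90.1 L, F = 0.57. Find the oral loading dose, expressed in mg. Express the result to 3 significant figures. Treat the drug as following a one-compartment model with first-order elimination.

4900 mg

LD = Css × Vd / F = 31.0 × 90.1 / 0.57 = 4900 mg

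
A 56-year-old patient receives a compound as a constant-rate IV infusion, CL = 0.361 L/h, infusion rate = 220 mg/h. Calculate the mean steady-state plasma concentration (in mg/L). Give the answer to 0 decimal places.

At steady state Css = R₀ / CL = 220 / 0.3610 = 609.4 mg/L

609 mg/L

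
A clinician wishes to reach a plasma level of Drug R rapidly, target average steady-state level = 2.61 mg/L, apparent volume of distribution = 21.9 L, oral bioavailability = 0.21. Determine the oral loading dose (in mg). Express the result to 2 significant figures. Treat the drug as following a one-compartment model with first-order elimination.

270 mg

LD = Css × Vd / F = 2.61 × 21.9 / 0.21 = 272.2 mg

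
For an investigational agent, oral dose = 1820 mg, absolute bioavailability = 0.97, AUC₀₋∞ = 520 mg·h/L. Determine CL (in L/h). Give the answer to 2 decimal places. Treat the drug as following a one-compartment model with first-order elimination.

CL = F·Dose / AUC = 0.97 × 1820 / 520 = 3.395 L/h

3.40 L/h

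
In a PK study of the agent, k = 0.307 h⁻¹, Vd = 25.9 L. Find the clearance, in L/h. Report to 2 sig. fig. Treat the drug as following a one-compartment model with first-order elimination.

8.0 L/h

CL = k × Vd = 0.307 × 25.9 = 7.951 L/h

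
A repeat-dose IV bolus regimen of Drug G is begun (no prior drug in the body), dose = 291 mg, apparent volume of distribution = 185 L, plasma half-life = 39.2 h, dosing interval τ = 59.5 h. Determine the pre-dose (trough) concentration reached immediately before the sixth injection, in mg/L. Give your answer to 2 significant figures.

C₀ per dose = Dose / Vd = 291 / 185 = 1.573 mg/L
k = ln2 / t½ = 0.693147 / 39.2 = 0.01768 h⁻¹
Fraction remaining after one interval: r = e^(−kτ) = e^(−0.01768 × 59.5) = 0.3493
Before dose 6, 5 doses have been given (aged 1τ, 2τ, 3τ, 4τ, 5τ).
C_trough = C₀ × (r + r² + … + r^5) = C₀ × r(1−r^5)/(1−r)
        = 1.573 × 0.3493 × (1 − 0.005200) / (1 − 0.3493) = 0.8400 mg/L

0.84 mg/L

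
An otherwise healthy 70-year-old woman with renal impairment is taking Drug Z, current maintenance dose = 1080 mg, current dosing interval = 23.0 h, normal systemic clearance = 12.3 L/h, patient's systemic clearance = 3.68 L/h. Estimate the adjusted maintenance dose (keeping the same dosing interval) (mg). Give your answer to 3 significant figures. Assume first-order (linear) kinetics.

To keep the same average steady-state level, dosing rate must scale with clearance.
CL ratio = 3.68 / 12.3 = 0.2992
New dose (same interval) = 1080 × 0.2992 = 323.1 mg

323 mg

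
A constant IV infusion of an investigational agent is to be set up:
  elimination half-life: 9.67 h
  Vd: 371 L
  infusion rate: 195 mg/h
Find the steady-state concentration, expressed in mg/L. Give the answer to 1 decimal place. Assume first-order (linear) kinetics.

k = ln2 / t½ = 0.693147 / 9.67 = 0.07168 h⁻¹
CL = k × Vd = 0.07168 × 371 = 26.59 L/h
At steady state Css = R₀ / CL = 195 / 26.59 = 7.334 mg/L

7.3 mg/L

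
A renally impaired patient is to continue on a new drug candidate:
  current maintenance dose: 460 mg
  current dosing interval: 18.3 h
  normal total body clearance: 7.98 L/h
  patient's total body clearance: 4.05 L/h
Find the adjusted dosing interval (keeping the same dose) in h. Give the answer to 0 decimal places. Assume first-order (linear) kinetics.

36 h

To keep the same average steady-state level, dosing rate must scale with clearance.
CL ratio = 4.05 / 7.98 = 0.5075
New interval (same dose) = 18.3 / 0.5075 = 36.06 h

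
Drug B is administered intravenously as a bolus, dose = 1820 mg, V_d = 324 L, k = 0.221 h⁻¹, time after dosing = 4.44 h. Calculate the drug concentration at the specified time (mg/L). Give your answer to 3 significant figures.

2.11 mg/L

C₀ = Dose / Vd = 1820 / 324 = 5.617 mg/L
C = C₀ · e^(−k·t) = 5.617 × e^(−0.2210 × 4.44)
  = 5.617 × 0.3748 = 2.105 mg/L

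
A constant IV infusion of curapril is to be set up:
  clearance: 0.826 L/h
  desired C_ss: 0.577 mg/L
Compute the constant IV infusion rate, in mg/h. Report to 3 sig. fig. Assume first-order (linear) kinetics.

At steady state, infusion rate R₀ = Css × CL = 0.577 × 0.8260 = 0.4766 mg/h

0.477 mg/h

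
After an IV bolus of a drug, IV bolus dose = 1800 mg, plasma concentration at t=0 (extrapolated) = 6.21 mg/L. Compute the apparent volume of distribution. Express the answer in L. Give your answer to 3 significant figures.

290 L

Vd = Dose / C₀ = 1800 / 6.21 = 289.9 L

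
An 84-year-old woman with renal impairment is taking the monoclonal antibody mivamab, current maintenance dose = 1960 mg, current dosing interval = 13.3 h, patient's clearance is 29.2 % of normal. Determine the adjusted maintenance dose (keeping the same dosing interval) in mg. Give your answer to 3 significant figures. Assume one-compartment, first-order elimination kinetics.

572 mg

To keep the same average steady-state level, dosing rate must scale with clearance.
CL ratio = 29.2 / 100 = 0.2920
New dose (same interval) = 1960 × 0.2920 = 572.3 mg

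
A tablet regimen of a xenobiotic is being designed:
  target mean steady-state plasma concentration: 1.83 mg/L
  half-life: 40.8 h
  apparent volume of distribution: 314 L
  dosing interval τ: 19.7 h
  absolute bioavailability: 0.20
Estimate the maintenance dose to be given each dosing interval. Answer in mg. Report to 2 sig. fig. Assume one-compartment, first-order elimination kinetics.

k = ln2 / t½ = 0.693147 / 40.8 = 0.01699 h⁻¹
CL = k × Vd = 0.01699 × 314 = 5.335 L/h
At steady state, F × (Dose/τ) = Css × CL.
Dose = Css × CL × τ / F = 1.83 × 5.335 × 19.7 / 0.20 = 961.7 mg

960 mg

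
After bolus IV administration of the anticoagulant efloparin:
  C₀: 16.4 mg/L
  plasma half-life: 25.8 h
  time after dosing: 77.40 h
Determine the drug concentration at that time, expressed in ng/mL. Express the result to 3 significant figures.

2050 ng/mL

k = ln2 / t½ = 0.693147 / 25.8 = 0.02687 h⁻¹
t / t½ = 77.40 / 25.8 = 3 half-lives
C = C₀ × (1/2)^3 = 16.40 × 0.1250 = 2.050 mg/L
Convert: 2.050 mg/L × 1000 = 2050 ng/mL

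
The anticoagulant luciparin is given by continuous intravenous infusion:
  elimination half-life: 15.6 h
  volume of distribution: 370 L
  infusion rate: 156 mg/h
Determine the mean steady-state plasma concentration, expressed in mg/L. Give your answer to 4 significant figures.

k = ln2 / t½ = 0.693147 / 15.6 = 0.04443 h⁻¹
CL = k × Vd = 0.04443 × 370 = 16.44 L/h
At steady state Css = R₀ / CL = 156 / 16.44 = 9.489 mg/L

9.489 mg/L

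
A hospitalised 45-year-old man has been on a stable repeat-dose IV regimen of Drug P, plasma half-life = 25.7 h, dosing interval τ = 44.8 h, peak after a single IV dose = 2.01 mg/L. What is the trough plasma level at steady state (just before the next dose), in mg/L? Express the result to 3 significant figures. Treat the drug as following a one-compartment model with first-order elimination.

0.856 mg/L

k = ln2 / t½ = 0.693147 / 25.7 = 0.02697 h⁻¹
e^(−kτ) = e^(−0.02697 × 44.8) = 0.2987
Accumulation ratio R = 1 / (1 − e^(−kτ)) = 1 / (1 − 0.2987) = 1.426
Steady-state trough = C₀ × R × e^(−kτ) = 2.01 × 1.426 × 0.2987 = 0.8562 mg/L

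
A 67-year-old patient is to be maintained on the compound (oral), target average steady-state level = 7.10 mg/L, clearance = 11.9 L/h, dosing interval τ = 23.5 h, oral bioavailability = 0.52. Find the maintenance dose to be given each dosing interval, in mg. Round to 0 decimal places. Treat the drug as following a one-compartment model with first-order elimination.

At steady state, F × (Dose/τ) = Css × CL.
Dose = Css × CL × τ / F = 7.10 × 11.90 × 23.5 / 0.52 = 3818 mg

3818 mg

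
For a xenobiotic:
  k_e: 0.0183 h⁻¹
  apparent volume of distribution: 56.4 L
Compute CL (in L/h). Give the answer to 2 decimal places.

1.03 L/h

CL = k × Vd = 0.0183 × 56.4 = 1.032 L/h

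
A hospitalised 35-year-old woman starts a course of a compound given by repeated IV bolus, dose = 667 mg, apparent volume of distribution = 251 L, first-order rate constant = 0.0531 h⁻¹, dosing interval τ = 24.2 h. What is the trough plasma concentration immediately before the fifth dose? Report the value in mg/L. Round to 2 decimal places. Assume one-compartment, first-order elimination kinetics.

1.01 mg/L

C₀ per dose = Dose / Vd = 667 / 251 = 2.657 mg/L
Fraction remaining after one interval: r = e^(−kτ) = e^(−0.05310 × 24.2) = 0.2766
Before dose 5, 4 doses have been given (aged 1τ, 2τ, 3τ, 4τ).
C_trough = C₀ × (r + r² + … + r^4) = C₀ × r(1−r^4)/(1−r)
        = 2.657 × 0.2766 × (1 − 0.005853) / (1 − 0.2766) = 1.010 mg/L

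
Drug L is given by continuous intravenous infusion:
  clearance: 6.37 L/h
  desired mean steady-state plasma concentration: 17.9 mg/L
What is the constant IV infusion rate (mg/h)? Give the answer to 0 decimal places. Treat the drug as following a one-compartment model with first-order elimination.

At steady state, infusion rate R₀ = Css × CL = 17.9 × 6.370 = 114.0 mg/h

114 mg/h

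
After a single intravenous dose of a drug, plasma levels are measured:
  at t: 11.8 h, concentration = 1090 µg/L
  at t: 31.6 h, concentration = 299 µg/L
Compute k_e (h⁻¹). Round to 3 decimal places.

0.065 h⁻¹

k = ln(C₁/C₂) / (t₂ − t₁) = ln(1090/299) / (31.6 − 11.8)
  = 1.293 / 19.80 = 0.06530 h⁻¹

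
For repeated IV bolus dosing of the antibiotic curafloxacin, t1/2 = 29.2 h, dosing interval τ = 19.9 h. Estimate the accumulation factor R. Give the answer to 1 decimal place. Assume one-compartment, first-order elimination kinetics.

k = ln2 / t½ = 0.693147 / 29.2 = 0.02374 h⁻¹
e^(−kτ) = e^(−0.02374 × 19.9) = 0.6235
Accumulation ratio R = 1 / (1 − e^(−kτ)) = 1 / (1 − 0.6235) = 2.656

2.7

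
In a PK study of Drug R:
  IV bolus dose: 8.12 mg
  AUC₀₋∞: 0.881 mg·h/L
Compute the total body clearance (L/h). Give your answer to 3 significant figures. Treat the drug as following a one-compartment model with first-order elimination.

CL = Dose / AUC = 8.12 / 0.881 = 9.217 L/h

9.22 L/h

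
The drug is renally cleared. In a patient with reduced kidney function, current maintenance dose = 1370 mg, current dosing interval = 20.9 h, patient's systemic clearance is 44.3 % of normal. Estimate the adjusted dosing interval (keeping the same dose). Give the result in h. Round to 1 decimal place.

47.2 h

To keep the same average steady-state level, dosing rate must scale with clearance.
CL ratio = 44.3 / 100 = 0.4430
New interval (same dose) = 20.9 / 0.4430 = 47.18 h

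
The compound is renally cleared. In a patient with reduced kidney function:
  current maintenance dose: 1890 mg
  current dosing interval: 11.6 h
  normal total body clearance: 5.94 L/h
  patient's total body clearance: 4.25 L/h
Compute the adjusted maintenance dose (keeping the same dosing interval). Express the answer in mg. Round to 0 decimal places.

1352 mg

To keep the same average steady-state level, dosing rate must scale with clearance.
CL ratio = 4.25 / 5.94 = 0.7155
New dose (same interval) = 1890 × 0.7155 = 1352 mg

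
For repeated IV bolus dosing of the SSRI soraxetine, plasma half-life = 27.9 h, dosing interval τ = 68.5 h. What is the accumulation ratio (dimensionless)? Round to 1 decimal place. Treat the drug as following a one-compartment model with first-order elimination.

k = ln2 / t½ = 0.693147 / 27.9 = 0.02484 h⁻¹
e^(−kτ) = e^(−0.02484 × 68.5) = 0.1824
Accumulation ratio R = 1 / (1 − e^(−kτ)) = 1 / (1 − 0.1824) = 1.223

1.2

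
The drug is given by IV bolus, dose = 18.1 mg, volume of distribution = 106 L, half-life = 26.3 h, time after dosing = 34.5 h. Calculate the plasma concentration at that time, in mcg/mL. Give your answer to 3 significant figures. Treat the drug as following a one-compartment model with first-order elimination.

C₀ = Dose / Vd = 18.10 / 106 = 0.1708 mg/L
k = ln2 / t½ = 0.693147 / 26.3 = 0.02636 h⁻¹
C = C₀ · e^(−k·t) = 0.1708 × e^(−0.02636 × 34.5)
  = 0.1708 × 0.4028 = 0.06880 mg/L
(0.06880 mg/L = 0.06880 mcg/mL)

0.0688 mcg/mL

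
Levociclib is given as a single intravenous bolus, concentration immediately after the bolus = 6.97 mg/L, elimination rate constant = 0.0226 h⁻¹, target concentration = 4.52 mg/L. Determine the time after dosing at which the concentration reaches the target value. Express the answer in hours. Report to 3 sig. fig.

19.2 h

t = ln(C₀ / C) / k = ln(6.970 / 4.52) / 0.02260
  = ln(1.542) / 0.02260 = 0.4331 / 0.02260 = 19.16 h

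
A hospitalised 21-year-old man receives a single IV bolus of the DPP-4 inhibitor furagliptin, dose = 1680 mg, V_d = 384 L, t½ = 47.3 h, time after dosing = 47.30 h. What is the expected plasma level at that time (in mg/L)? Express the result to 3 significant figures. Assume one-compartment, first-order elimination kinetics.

C₀ = Dose / Vd = 1680 / 384 = 4.375 mg/L
k = ln2 / t½ = 0.693147 / 47.3 = 0.01465 h⁻¹
t / t½ = 47.30 / 47.3 = 1 half-lives
C = C₀ × (1/2)^1 = 4.375 × 0.5000 = 2.188 mg/L

2.19 mg/L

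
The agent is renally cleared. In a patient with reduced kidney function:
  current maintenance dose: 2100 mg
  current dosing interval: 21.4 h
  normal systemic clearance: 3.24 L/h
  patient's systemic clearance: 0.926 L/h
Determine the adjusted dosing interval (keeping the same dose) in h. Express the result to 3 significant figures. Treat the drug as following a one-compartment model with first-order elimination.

To keep the same average steady-state level, dosing rate must scale with clearance.
CL ratio = 0.926 / 3.24 = 0.2858
New interval (same dose) = 21.4 / 0.2858 = 74.88 h

74.9 h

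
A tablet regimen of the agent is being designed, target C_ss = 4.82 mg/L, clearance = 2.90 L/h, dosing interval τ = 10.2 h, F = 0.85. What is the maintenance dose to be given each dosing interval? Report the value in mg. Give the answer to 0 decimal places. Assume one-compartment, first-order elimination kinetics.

At steady state, F × (Dose/τ) = Css × CL.
Dose = Css × CL × τ / F = 4.82 × 2.900 × 10.2 / 0.85 = 167.7 mg

168 mg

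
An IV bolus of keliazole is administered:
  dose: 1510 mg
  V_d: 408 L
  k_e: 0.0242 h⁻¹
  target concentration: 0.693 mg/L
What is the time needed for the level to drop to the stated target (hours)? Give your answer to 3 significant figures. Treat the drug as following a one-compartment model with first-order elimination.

C₀ = Dose / Vd = 1510 / 408 = 3.701 mg/L
t = ln(C₀ / C) / k = ln(3.701 / 0.693) / 0.02420
  = ln(5.341) / 0.02420 = 1.675 / 0.02420 = 69.21 h

69.2 h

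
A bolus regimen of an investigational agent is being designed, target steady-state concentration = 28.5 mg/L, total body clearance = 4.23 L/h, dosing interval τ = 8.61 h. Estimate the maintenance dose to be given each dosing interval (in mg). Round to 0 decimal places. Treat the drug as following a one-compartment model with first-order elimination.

At steady state, Dose/τ = Css × CL.
Dose = Css × CL × τ = 28.5 × 4.230 × 8.61 = 1038 mg

1038 mg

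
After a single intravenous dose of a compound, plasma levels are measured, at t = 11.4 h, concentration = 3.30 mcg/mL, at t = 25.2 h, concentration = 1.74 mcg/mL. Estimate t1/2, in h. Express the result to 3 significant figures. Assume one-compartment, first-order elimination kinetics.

k = ln(C₁/C₂) / (t₂ − t₁) = ln(3.30/1.74) / (25.2 − 11.4)
  = 0.6400 / 13.80 = 0.04638 h⁻¹
t½ = ln2 / k = 0.693147 / 0.04638 = 14.94 h

14.9 h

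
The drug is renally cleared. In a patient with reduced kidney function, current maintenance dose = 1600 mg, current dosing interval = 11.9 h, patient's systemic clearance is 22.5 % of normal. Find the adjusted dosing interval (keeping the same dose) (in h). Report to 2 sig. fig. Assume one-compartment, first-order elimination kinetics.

To keep the same average steady-state level, dosing rate must scale with clearance.
CL ratio = 22.5 / 100 = 0.2250
New interval (same dose) = 11.9 / 0.2250 = 52.89 h

53 h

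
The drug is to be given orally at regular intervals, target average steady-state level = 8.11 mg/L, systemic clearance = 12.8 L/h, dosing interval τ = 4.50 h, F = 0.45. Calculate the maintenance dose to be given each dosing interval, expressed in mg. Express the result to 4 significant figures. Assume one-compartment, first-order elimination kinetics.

1038 mg

At steady state, F × (Dose/τ) = Css × CL.
Dose = Css × CL × τ / F = 8.11 × 12.80 × 4.50 / 0.45 = 1038 mg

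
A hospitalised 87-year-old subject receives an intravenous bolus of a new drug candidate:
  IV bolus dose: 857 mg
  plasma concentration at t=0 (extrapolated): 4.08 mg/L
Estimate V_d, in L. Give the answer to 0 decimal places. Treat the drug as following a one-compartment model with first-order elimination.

Vd = Dose / C₀ = 857.0 / 4.08 = 210.0 L

210 L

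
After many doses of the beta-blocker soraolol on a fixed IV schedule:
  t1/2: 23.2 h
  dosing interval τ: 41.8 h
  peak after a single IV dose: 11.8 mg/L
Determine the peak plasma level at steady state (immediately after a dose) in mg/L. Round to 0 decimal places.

17 mg/L

k = ln2 / t½ = 0.693147 / 23.2 = 0.02988 h⁻¹
e^(−kτ) = e^(−0.02988 × 41.8) = 0.2868
Accumulation ratio R = 1 / (1 − e^(−kτ)) = 1 / (1 − 0.2868) = 1.402
Steady-state peak = C₀ × R = 11.8 × 1.402 = 16.54 mg/L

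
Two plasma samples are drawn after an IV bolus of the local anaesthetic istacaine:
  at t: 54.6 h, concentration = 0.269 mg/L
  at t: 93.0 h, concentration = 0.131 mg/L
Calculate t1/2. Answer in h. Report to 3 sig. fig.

37.0 h

k = ln(C₁/C₂) / (t₂ − t₁) = ln(0.269/0.131) / (93.0 − 54.6)
  = 0.7195 / 38.40 = 0.01874 h⁻¹
t½ = ln2 / k = 0.693147 / 0.01874 = 36.99 h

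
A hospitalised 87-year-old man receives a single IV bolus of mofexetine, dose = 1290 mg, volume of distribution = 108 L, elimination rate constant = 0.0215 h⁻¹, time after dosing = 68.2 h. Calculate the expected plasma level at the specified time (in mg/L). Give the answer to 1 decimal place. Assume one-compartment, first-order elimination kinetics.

2.8 mg/L

C₀ = Dose / Vd = 1290 / 108 = 11.94 mg/L
C = C₀ · e^(−k·t) = 11.94 × e^(−0.02150 × 68.2)
  = 11.94 × 0.2308 = 2.756 mg/L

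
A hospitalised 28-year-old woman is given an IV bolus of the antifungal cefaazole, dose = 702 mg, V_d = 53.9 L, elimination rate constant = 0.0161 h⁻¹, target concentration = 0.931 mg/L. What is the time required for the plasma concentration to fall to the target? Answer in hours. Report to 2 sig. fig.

C₀ = Dose / Vd = 702.0 / 53.9 = 13.02 mg/L
t = ln(C₀ / C) / k = ln(13.02 / 0.931) / 0.01610
  = ln(13.98) / 0.01610 = 2.638 / 0.01610 = 163.9 h

160 h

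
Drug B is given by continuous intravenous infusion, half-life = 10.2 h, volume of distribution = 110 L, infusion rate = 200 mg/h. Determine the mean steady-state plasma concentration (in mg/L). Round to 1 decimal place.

k = ln2 / t½ = 0.693147 / 10.2 = 0.06796 h⁻¹
CL = k × Vd = 0.06796 × 110 = 7.476 L/h
At steady state Css = R₀ / CL = 200 / 7.476 = 26.75 mg/L

26.8 mg/L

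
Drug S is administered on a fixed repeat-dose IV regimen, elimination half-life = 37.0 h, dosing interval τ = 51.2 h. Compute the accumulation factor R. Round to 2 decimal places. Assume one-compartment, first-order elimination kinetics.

1.62

k = ln2 / t½ = 0.693147 / 37.0 = 0.01873 h⁻¹
e^(−kτ) = e^(−0.01873 × 51.2) = 0.3833
Accumulation ratio R = 1 / (1 − e^(−kτ)) = 1 / (1 − 0.3833) = 1.622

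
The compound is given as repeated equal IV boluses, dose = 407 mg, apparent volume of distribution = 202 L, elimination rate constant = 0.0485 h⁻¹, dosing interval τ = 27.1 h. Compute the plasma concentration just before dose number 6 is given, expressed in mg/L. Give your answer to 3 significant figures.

0.739 mg/L

C₀ per dose = Dose / Vd = 407 / 202 = 2.015 mg/L
Fraction remaining after one interval: r = e^(−kτ) = e^(−0.04850 × 27.1) = 0.2686
Before dose 6, 5 doses have been given (aged 1τ, 2τ, 3τ, 4τ, 5τ).
C_trough = C₀ × (r + r² + … + r^5) = C₀ × r(1−r^5)/(1−r)
        = 2.015 × 0.2686 × (1 − 0.001398) / (1 − 0.2686) = 0.7390 mg/L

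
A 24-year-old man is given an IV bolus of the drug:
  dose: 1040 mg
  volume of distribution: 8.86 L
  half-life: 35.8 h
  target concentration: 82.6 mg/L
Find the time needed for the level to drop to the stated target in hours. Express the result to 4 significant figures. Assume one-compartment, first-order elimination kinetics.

18.15 h

C₀ = Dose / Vd = 1040 / 8.86 = 117.4 mg/L
k = ln2 / t½ = 0.693147 / 35.8 = 0.01936 h⁻¹
t = ln(C₀ / C) / k = ln(117.4 / 82.6) / 0.01936
  = ln(1.421) / 0.01936 = 0.3514 / 0.01936 = 18.15 h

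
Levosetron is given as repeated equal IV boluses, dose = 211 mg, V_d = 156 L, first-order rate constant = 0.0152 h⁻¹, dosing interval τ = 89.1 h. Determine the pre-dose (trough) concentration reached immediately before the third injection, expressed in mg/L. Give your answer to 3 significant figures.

C₀ per dose = Dose / Vd = 211 / 156 = 1.353 mg/L
Fraction remaining after one interval: r = e^(−kτ) = e^(−0.01520 × 89.1) = 0.2581
Before dose 3, 2 doses have been given (aged 1τ, 2τ).
C_trough = C₀ × (r + r²) = 1.353 × (0.2581 + 0.06662) = 0.4393 mg/L

0.439 mg/L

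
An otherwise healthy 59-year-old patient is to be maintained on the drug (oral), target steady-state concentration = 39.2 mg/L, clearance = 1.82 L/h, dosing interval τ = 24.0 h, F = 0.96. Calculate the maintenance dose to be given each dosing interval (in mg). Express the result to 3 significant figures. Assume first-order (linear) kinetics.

At steady state, F × (Dose/τ) = Css × CL.
Dose = Css × CL × τ / F = 39.2 × 1.820 × 24.0 / 0.96 = 1784 mg

1780 mg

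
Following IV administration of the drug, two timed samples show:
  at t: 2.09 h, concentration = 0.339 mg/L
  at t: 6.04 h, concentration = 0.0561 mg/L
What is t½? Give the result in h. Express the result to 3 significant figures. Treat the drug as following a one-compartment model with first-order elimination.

1.52 h

k = ln(C₁/C₂) / (t₂ − t₁) = ln(0.339/0.0561) / (6.04 − 2.09)
  = 1.799 / 3.950 = 0.4554 h⁻¹
t½ = ln2 / k = 0.693147 / 0.4554 = 1.522 h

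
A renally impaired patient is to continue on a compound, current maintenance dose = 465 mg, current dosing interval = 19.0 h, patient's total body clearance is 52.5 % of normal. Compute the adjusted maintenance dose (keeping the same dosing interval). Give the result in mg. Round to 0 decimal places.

244 mg

To keep the same average steady-state level, dosing rate must scale with clearance.
CL ratio = 52.5 / 100 = 0.5250
New dose (same interval) = 465 × 0.5250 = 244.1 mg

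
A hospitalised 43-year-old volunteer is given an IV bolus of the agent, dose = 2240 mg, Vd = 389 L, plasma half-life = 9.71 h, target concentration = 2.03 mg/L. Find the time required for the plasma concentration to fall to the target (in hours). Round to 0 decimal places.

15 h

C₀ = Dose / Vd = 2240 / 389 = 5.758 mg/L
k = ln2 / t½ = 0.693147 / 9.71 = 0.07138 h⁻¹
t = ln(C₀ / C) / k = ln(5.758 / 2.03) / 0.07138
  = ln(2.836) / 0.07138 = 1.042 / 0.07138 = 14.60 h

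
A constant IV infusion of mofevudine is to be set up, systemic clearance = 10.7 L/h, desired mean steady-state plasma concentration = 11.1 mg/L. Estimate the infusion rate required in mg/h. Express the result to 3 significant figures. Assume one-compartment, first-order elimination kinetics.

119 mg/h

At steady state, infusion rate R₀ = Css × CL = 11.1 × 10.70 = 118.8 mg/h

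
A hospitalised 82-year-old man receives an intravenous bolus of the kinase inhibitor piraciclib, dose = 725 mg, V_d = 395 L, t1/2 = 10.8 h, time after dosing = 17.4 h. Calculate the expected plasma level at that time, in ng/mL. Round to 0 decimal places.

C₀ = Dose / Vd = 725.0 / 395 = 1.835 mg/L
k = ln2 / t½ = 0.693147 / 10.8 = 0.06418 h⁻¹
C = C₀ · e^(−k·t) = 1.835 × e^(−0.06418 × 17.4)
  = 1.835 × 0.3273 = 0.6006 mg/L
Convert: 0.6006 mg/L × 1000 = 600.6 ng/mL

601 ng/mL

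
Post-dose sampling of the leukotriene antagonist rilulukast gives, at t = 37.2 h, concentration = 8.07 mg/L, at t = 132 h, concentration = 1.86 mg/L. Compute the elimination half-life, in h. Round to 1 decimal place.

44.8 h

k = ln(C₁/C₂) / (t₂ − t₁) = ln(8.07/1.86) / (132 − 37.2)
  = 1.468 / 94.80 = 0.01549 h⁻¹
t½ = ln2 / k = 0.693147 / 0.01549 = 44.75 h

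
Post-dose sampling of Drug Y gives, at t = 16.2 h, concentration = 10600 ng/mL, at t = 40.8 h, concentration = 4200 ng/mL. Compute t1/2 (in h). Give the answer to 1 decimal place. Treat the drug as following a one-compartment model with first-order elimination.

k = ln(C₁/C₂) / (t₂ − t₁) = ln(10600/4200) / (40.8 − 16.2)
  = 0.9258 / 24.60 = 0.03763 h⁻¹
t½ = ln2 / k = 0.693147 / 0.03763 = 18.42 h

18.4 h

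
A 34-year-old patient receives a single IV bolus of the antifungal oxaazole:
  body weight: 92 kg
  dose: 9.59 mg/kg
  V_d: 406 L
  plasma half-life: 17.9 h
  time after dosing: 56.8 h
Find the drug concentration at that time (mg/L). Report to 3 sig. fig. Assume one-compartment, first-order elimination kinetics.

0.241 mg/L

Total dose = 9.59 × 92 = 882.3 mg
C₀ = Dose / Vd = 882.3 / 406 = 2.173 mg/L
k = ln2 / t½ = 0.693147 / 17.9 = 0.03872 h⁻¹
C = C₀ · e^(−k·t) = 2.173 × e^(−0.03872 × 56.8)
  = 2.173 × 0.1109 = 0.2410 mg/L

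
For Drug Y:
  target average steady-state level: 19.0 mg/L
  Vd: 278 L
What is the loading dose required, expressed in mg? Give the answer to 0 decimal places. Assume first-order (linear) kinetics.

5282 mg

LD = Css × Vd = 19.0 × 278 = 5282 mg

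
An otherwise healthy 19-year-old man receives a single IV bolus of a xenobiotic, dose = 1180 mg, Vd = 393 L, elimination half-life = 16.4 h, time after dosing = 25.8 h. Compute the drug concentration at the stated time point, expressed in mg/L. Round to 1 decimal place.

1.0 mg/L

C₀ = Dose / Vd = 1180 / 393 = 3.003 mg/L
k = ln2 / t½ = 0.693147 / 16.4 = 0.04227 h⁻¹
C = C₀ · e^(−k·t) = 3.003 × e^(−0.04227 × 25.8)
  = 3.003 × 0.3360 = 1.009 mg/L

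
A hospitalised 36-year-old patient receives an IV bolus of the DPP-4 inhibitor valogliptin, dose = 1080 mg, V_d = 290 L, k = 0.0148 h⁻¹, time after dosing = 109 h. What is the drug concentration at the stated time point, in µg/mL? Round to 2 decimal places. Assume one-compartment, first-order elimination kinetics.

0.74 µg/mL

C₀ = Dose / Vd = 1080 / 290 = 3.724 mg/L
C = C₀ · e^(−k·t) = 3.724 × e^(−0.01480 × 109)
  = 3.724 × 0.1992 = 0.7418 mg/L
(0.7418 mg/L = 0.7418 µg/mL)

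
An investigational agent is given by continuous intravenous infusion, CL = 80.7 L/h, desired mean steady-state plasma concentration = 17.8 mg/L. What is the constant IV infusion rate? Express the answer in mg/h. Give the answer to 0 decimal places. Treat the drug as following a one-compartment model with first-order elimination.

1436 mg/h

At steady state, infusion rate R₀ = Css × CL = 17.8 × 80.70 = 1436 mg/h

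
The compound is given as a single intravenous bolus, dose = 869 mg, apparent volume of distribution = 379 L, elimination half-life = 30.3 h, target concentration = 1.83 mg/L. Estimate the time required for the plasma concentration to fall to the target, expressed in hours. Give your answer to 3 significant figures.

9.86 h

C₀ = Dose / Vd = 869.0 / 379 = 2.293 mg/L
k = ln2 / t½ = 0.693147 / 30.3 = 0.02288 h⁻¹
t = ln(C₀ / C) / k = ln(2.293 / 1.83) / 0.02288
  = ln(1.253) / 0.02288 = 0.2255 / 0.02288 = 9.856 h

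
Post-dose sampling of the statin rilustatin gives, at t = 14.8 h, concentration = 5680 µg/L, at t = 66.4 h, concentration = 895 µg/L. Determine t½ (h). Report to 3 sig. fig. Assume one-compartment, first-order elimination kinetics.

k = ln(C₁/C₂) / (t₂ − t₁) = ln(5680/895) / (66.4 − 14.8)
  = 1.848 / 51.60 = 0.03581 h⁻¹
t½ = ln2 / k = 0.693147 / 0.03581 = 19.36 h

19.4 h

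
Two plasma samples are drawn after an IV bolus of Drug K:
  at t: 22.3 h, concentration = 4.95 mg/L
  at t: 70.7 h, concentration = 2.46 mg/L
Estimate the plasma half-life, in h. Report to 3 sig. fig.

48.0 h

k = ln(C₁/C₂) / (t₂ − t₁) = ln(4.95/2.46) / (70.7 − 22.3)
  = 0.6992 / 48.40 = 0.01445 h⁻¹
t½ = ln2 / k = 0.693147 / 0.01445 = 47.97 h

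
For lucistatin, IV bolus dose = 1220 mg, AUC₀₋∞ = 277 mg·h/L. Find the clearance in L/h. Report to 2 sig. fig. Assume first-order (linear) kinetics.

4.4 L/h

CL = Dose / AUC = 1220 / 277 = 4.404 L/h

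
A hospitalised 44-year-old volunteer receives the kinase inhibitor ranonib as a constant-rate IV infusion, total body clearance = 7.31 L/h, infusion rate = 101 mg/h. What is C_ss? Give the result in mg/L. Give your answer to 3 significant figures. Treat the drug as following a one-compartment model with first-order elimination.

13.8 mg/L

At steady state Css = R₀ / CL = 101 / 7.310 = 13.82 mg/L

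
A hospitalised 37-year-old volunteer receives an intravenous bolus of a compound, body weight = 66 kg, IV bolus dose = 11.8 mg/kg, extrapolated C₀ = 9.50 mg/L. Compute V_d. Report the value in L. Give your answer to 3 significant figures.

Dose = 11.8 × 66 = 778.8 mg
Vd = Dose / C₀ = 778.8 / 9.50 = 81.98 L

82.0 L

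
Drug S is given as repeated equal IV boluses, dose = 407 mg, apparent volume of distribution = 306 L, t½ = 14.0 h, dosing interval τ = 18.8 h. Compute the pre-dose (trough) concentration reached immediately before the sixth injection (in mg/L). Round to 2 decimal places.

C₀ per dose = Dose / Vd = 407 / 306 = 1.330 mg/L
k = ln2 / t½ = 0.693147 / 14.0 = 0.04951 h⁻¹
Fraction remaining after one interval: r = e^(−kτ) = e^(−0.04951 × 18.8) = 0.3942
Before dose 6, 5 doses have been given (aged 1τ, 2τ, 3τ, 4τ, 5τ).
C_trough = C₀ × (r + r² + … + r^5) = C₀ × r(1−r^5)/(1−r)
        = 1.330 × 0.3942 × (1 − 0.009519) / (1 − 0.3942) = 0.8572 mg/L

0.86 mg/L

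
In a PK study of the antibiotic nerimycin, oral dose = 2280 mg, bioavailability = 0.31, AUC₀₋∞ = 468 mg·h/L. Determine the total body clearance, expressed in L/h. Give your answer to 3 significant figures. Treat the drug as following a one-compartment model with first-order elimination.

CL = F·Dose / AUC = 0.31 × 2280 / 468 = 1.510 L/h

1.51 L/h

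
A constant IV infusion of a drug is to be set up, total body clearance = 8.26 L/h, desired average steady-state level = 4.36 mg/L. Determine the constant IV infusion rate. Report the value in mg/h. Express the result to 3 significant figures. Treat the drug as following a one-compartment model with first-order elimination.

At steady state, infusion rate R₀ = Css × CL = 4.36 × 8.260 = 36.01 mg/h

36.0 mg/h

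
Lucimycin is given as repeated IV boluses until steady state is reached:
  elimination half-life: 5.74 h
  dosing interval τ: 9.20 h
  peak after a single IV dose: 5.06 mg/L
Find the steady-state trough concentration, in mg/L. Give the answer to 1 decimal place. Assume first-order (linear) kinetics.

k = ln2 / t½ = 0.693147 / 5.74 = 0.1208 h⁻¹
e^(−kτ) = e^(−0.1208 × 9.20) = 0.3291
Accumulation ratio R = 1 / (1 − e^(−kτ)) = 1 / (1 − 0.3291) = 1.491
Steady-state trough = C₀ × R × e^(−kτ) = 5.06 × 1.491 × 0.3291 = 2.483 mg/L

2.5 mg/L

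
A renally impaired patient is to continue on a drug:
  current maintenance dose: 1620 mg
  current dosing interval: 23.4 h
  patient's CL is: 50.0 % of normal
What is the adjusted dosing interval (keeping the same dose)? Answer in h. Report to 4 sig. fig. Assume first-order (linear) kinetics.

46.80 h

To keep the same average steady-state level, dosing rate must scale with clearance.
CL ratio = 50.0 / 100 = 0.5000
New interval (same dose) = 23.4 / 0.5000 = 46.80 h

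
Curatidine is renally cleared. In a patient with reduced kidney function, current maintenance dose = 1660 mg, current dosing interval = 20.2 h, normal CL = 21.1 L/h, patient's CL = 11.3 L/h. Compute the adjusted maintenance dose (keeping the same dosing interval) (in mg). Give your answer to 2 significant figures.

To keep the same average steady-state level, dosing rate must scale with clearance.
CL ratio = 11.3 / 21.1 = 0.5355
New dose (same interval) = 1660 × 0.5355 = 888.9 mg

890 mg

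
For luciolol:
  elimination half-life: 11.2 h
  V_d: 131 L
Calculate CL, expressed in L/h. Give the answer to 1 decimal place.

8.1 L/h

k = ln2 / t½ = 0.693147 / 11.2 = 0.06189 h⁻¹
CL = k × Vd = 0.06189 × 131 = 8.108 L/h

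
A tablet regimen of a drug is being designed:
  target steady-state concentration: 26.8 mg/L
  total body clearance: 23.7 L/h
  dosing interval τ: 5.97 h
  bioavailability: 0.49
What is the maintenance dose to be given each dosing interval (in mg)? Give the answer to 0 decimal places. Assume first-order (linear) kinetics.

7739 mg

At steady state, F × (Dose/τ) = Css × CL.
Dose = Css × CL × τ / F = 26.8 × 23.70 × 5.97 / 0.49 = 7739 mg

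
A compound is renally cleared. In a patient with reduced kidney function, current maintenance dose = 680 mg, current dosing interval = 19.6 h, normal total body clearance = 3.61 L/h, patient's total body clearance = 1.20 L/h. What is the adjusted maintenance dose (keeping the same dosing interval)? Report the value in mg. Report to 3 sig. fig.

To keep the same average steady-state level, dosing rate must scale with clearance.
CL ratio = 1.20 / 3.61 = 0.3324
New dose (same interval) = 680 × 0.3324 = 226.0 mg

226 mg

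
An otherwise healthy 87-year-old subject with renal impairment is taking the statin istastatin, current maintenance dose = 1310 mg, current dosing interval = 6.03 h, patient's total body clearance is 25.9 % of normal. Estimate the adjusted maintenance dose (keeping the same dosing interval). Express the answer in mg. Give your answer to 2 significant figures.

340 mg

To keep the same average steady-state level, dosing rate must scale with clearance.
CL ratio = 25.9 / 100 = 0.2590
New dose (same interval) = 1310 × 0.2590 = 339.3 mg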